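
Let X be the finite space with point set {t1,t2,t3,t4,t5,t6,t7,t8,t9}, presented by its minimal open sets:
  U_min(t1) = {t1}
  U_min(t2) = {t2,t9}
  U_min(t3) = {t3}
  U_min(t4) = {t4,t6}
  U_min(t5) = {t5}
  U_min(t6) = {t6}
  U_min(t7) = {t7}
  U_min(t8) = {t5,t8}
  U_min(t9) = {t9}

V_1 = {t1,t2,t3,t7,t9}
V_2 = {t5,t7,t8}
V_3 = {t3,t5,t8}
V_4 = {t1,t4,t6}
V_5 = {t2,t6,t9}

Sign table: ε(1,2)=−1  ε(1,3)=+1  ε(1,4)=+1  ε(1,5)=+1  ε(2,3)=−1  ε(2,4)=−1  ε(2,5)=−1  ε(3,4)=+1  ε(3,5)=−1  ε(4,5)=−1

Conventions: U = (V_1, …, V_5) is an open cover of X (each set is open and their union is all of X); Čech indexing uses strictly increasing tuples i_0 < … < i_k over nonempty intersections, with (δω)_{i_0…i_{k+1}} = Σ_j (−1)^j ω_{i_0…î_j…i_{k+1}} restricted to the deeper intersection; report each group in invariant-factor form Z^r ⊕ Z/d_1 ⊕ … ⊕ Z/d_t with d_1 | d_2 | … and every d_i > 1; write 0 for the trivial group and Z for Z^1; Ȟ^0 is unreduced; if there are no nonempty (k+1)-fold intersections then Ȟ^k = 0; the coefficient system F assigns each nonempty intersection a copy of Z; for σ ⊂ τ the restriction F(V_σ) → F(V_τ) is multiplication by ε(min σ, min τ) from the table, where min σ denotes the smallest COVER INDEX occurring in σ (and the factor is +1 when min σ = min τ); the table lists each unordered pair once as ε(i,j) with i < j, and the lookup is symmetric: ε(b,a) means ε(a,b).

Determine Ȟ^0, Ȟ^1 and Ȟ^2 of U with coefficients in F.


nonempty intersections:
  V12={t7} V13={t3} V14={t1} V15={t2,t9} V23={t5,t8} V45={t6}
C dims 5,6; δ0: rk 5, SNF 1^4·2
Ȟ^0: (5−5)−0=0 ⇒ 0
Ȟ^1: (6−0)−5=1 plus torsion [2] ⇒ Z ⊕ Z/2
Ȟ^2: (0−0)−0=0 ⇒ 0

Ȟ^0 ≅ 0; Ȟ^1 ≅ Z ⊕ Z/2; Ȟ^2 ≅ 0


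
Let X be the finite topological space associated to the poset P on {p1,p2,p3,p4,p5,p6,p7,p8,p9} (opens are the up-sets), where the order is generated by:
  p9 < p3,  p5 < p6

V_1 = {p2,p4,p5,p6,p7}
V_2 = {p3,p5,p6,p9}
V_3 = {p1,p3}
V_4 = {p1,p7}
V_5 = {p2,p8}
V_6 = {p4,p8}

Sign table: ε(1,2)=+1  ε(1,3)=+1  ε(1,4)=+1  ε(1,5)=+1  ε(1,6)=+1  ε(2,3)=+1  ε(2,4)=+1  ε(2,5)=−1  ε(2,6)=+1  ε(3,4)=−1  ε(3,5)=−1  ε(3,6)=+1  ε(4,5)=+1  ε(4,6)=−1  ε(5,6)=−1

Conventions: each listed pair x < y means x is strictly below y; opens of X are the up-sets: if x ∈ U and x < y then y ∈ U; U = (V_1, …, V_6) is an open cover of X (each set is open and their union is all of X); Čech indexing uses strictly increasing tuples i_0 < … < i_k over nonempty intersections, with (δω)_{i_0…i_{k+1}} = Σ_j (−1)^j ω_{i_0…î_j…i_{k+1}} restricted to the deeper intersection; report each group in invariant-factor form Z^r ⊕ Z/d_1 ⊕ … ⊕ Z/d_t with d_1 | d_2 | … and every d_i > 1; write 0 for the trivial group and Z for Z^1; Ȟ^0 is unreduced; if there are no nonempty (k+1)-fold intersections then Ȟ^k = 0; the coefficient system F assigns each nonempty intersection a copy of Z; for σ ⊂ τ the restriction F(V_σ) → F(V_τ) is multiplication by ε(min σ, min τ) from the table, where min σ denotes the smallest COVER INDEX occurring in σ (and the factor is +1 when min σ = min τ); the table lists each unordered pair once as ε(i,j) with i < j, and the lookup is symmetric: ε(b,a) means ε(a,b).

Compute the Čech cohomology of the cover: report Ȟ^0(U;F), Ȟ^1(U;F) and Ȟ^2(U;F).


Ȟ^0(U;F) ≅ 0; Ȟ^1(U;F) ≅ Z ⊕ Z/2; Ȟ^2(U;F) ≅ 0

nerve simplices:
  V12={p5,p6} V14={p7} V15={p2} V16={p4} V23={p3} V34={p1} V56={p8}
C dims 6,7; δ0: rk 6, SNF 1^5·2
degree 0: 6−6−0 = 0 → Ȟ^0 ≅ 0
degree 1: 7−0−6 = 1 plus torsion [2] → Ȟ^1 ≅ Z ⊕ Z/2
degree 2: 0−0−0 = 0 → Ȟ^2 ≅ 0


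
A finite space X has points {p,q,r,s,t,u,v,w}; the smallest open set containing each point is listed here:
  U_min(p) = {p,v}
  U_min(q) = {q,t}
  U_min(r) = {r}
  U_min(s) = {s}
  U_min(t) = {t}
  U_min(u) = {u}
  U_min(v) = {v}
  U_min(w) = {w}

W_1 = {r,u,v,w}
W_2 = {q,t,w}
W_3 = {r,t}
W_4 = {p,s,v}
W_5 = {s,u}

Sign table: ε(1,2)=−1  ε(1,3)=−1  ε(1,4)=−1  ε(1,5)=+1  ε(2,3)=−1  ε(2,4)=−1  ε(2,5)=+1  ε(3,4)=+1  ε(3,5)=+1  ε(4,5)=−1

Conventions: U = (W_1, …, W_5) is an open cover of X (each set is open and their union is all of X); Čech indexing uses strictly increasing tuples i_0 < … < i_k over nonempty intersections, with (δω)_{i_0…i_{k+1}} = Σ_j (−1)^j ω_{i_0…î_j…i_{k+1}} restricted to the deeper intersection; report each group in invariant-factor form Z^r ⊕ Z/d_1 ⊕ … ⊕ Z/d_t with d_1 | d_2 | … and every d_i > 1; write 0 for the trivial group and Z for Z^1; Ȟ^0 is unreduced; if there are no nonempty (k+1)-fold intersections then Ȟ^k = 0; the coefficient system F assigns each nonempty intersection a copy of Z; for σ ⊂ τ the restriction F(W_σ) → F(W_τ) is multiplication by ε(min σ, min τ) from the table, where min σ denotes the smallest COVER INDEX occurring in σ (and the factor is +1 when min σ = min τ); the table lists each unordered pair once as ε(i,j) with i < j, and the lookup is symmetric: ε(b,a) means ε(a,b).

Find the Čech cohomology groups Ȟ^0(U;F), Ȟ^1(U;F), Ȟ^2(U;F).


nonempty overlaps:
  W12={w} W13={r} W14={v} W15={u} W23={t} W45={s}
C dims 5,6; δ0: rk 5, SNF 1^4·2
degree 0: 5−5−0 = 0 → Ȟ^0 ≅ 0
degree 1: 6−0−5 = 1 plus torsion [2] → Ȟ^1 ≅ Z ⊕ Z/2
degree 2: 0−0−0 = 0 → Ȟ^2 ≅ 0

Ȟ^0 = 0, Ȟ^1 = Z ⊕ Z/2 and Ȟ^2 = 0


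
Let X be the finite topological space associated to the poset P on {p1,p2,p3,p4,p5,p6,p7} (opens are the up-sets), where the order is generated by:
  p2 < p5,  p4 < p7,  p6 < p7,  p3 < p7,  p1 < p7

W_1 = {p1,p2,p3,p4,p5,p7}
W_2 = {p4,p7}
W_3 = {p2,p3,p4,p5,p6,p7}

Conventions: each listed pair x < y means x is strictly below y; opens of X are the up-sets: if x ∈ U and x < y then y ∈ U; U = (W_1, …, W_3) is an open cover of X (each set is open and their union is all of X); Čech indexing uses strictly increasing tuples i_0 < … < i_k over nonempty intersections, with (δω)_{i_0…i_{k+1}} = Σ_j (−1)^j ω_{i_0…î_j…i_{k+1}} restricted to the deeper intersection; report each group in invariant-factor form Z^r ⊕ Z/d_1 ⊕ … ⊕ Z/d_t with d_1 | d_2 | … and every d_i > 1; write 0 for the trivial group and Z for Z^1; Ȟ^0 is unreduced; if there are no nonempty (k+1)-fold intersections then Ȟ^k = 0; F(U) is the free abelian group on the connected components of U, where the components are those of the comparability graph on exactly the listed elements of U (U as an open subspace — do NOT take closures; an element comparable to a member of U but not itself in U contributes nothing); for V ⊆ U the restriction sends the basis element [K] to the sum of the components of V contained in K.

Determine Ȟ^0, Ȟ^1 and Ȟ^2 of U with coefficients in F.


nonempty overlaps:
  W12={p4,p7} W13={p2,p3,p4,p5,p7} W23={p4,p7}
  W123={p4,p7}
components per intersection:
  W1: {p1,p3,p4,p7} {p2,p5}
  W2: {p4,p7}
  W3: {p2,p5} {p3,p4,p6,p7}
  W12: {p4,p7}
  W13: {p2,p5} {p3,p4,p7}
  W23: {p4,p7}
  W123: {p4,p7}
C dims 5,4,1; δ0: rk 3, SNF 1^3; δ1: rk 1, SNF 1^1
degree 0: 5−3−0 = 2 → Ȟ^0 ≅ Z^2
degree 1: 4−1−3 = 0 → Ȟ^1 ≅ 0
degree 2: 1−0−1 = 0 → Ȟ^2 ≅ 0

Ȟ^0 = Z^2, Ȟ^1 = 0, Ȟ^2 = 0


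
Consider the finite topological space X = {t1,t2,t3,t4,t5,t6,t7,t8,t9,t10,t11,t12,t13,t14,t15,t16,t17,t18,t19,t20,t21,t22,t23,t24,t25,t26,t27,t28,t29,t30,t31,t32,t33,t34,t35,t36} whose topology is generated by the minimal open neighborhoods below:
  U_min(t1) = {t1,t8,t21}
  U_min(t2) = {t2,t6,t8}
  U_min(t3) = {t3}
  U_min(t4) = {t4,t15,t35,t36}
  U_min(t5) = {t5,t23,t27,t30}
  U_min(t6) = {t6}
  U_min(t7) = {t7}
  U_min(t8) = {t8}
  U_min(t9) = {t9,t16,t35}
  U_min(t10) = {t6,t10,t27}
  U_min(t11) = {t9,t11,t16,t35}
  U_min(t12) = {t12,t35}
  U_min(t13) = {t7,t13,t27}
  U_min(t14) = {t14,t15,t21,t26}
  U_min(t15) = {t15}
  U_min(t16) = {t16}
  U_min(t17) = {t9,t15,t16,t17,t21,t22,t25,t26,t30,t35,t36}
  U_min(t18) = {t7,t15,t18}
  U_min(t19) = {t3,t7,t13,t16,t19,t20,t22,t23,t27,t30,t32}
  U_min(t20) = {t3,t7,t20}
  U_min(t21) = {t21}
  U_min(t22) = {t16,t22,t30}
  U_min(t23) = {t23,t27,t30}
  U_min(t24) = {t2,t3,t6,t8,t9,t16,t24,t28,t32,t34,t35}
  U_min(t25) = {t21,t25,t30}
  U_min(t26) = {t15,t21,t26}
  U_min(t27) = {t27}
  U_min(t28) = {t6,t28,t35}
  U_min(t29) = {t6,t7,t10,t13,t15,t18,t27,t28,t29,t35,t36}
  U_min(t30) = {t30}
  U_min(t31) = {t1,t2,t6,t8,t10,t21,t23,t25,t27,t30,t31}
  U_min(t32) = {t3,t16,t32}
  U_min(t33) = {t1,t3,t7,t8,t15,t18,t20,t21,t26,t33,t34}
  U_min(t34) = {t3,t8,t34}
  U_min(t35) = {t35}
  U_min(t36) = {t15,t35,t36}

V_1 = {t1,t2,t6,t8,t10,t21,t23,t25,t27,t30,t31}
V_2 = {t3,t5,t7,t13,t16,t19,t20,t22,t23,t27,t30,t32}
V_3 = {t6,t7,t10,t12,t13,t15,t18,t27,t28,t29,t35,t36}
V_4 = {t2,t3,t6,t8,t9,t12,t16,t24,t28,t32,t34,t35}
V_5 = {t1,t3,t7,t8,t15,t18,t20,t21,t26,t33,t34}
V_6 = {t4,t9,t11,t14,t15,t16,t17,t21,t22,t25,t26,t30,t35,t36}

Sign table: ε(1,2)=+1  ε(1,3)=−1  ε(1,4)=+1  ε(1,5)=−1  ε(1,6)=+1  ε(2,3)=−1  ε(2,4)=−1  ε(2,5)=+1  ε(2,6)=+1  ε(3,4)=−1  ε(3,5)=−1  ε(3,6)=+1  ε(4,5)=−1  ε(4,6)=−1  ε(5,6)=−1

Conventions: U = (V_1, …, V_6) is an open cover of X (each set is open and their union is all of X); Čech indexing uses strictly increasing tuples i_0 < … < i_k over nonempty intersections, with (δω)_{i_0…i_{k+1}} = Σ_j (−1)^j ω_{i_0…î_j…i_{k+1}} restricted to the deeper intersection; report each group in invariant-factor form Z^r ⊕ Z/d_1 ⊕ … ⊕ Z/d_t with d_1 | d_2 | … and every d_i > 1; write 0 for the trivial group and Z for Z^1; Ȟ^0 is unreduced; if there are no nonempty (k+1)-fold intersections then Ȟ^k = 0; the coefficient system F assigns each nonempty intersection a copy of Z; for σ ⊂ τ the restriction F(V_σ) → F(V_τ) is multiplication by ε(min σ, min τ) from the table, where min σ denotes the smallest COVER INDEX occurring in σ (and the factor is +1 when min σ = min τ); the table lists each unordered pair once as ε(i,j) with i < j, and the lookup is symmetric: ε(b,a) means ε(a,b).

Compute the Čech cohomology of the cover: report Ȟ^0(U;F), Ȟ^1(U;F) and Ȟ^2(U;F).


Ȟ^0(U;F) ≅ 0, Ȟ^1(U;F) ≅ Z/2, Ȟ^2(U;F) ≅ Z

nonempty overlaps:
  V12={t23,t27,t30} V13={t6,t10,t27} V14={t2,t6,t8} V15={t1,t8,t21} V16={t21,t25,t30} V23={t7,t13,t27} V24={t3,t16,t32} V25={t3,t7,t20} V26={t16,t22,t30} V34={t6,t12,t28,t35} V35={t7,t15,t18} V36={t15,t35,t36} V45={t3,t8,t34} V46={t9,t16,t35} V56={t15,t21,t26}
  V123={t27} V126={t30} V134={t6} V145={t8} V156={t21} V235={t7} V245={t3} V246={t16} V346={t35} V356={t15}
C dims 6,15,10; δ0: rk 6, SNF 1^5·2; δ1: rk 9, SNF 1^9
degree 0: 6−6−0 = 0 → Ȟ^0 ≅ 0
degree 1: 15−9−6 = 0 plus torsion [2] → Ȟ^1 ≅ Z/2
degree 2: 10−0−9 = 1 → Ȟ^2 ≅ Z


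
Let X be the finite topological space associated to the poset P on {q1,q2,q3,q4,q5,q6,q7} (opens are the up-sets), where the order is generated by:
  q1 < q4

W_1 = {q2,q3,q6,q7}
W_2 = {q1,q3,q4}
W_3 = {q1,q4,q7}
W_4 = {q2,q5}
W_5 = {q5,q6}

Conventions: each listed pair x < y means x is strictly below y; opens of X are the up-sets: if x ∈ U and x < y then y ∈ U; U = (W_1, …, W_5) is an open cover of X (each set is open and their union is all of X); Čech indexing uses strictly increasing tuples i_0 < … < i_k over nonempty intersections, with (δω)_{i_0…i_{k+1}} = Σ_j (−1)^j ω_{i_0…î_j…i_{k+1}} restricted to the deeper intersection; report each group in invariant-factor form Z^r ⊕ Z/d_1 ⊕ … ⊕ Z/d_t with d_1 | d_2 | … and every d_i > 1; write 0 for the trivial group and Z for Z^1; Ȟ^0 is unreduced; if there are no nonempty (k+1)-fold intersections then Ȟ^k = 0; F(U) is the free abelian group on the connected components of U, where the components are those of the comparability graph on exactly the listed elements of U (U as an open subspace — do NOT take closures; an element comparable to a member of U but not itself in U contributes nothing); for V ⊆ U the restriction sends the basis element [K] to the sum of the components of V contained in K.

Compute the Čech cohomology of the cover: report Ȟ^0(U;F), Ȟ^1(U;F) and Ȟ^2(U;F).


nerve simplices:
  W12={q3} W13={q7} W14={q2} W15={q6} W23={q1,q4} W45={q5}
components per intersection:
  W1: {q2} {q3} {q6} {q7}
  W2: {q1,q4} {q3}
  W3: {q1,q4} {q7}
  W4: {q2} {q5}
  W5: {q5} {q6}
  W12: {q3}
  W13: {q7}
  W14: {q2}
  W15: {q6}
  W23: {q1,q4}
  W45: {q5}
C dims 12,6; δ0: rk 6, SNF 1^6
degree 0: 12−6−0 = 6 → Ȟ^0 ≅ Z^6
degree 1: 6−0−6 = 0 → Ȟ^1 ≅ 0
degree 2: 0−0−0 = 0 → Ȟ^2 ≅ 0

Ȟ^0 ≅ Z^6; Ȟ^1 ≅ 0; Ȟ^2 ≅ 0


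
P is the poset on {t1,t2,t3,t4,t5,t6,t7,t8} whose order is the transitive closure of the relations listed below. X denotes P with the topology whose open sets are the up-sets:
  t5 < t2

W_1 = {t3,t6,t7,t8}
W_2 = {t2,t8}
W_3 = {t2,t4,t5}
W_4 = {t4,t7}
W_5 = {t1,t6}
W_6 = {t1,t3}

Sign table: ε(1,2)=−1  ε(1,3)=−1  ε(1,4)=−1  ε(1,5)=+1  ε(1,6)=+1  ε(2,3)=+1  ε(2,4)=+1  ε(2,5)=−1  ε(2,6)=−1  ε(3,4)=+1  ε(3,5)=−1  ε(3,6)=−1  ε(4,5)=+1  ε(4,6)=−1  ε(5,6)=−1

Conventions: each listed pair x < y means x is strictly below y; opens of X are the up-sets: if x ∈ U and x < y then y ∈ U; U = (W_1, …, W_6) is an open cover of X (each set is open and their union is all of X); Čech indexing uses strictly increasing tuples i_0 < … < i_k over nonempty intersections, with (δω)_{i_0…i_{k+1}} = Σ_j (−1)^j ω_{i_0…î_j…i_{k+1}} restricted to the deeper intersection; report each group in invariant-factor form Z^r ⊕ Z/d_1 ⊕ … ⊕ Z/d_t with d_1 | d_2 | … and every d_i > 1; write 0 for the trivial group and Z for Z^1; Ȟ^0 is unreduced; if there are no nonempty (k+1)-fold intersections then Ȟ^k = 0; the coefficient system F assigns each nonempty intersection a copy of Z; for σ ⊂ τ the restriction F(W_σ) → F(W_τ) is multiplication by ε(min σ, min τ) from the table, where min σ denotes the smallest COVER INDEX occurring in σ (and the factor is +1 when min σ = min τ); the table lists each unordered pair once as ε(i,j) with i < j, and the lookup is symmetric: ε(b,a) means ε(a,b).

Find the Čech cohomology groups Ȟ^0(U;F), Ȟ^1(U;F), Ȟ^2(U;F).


Ȟ^0 ≅ 0; Ȟ^1 ≅ Z ⊕ Z/2; Ȟ^2 ≅ 0

intersection data:
  W12={t8} W14={t7} W15={t6} W16={t3} W23={t2} W34={t4} W56={t1}
C dims 6,7; δ0: rk 6, SNF 1^5·2
Ȟ^0 = (6 − 6) − 0 = 0, so Ȟ^0 ≅ 0
Ȟ^1 = (7 − 0) − 6 = 1 plus torsion [2], so Ȟ^1 ≅ Z ⊕ Z/2
Ȟ^2 = (0 − 0) − 0 = 0, so Ȟ^2 ≅ 0


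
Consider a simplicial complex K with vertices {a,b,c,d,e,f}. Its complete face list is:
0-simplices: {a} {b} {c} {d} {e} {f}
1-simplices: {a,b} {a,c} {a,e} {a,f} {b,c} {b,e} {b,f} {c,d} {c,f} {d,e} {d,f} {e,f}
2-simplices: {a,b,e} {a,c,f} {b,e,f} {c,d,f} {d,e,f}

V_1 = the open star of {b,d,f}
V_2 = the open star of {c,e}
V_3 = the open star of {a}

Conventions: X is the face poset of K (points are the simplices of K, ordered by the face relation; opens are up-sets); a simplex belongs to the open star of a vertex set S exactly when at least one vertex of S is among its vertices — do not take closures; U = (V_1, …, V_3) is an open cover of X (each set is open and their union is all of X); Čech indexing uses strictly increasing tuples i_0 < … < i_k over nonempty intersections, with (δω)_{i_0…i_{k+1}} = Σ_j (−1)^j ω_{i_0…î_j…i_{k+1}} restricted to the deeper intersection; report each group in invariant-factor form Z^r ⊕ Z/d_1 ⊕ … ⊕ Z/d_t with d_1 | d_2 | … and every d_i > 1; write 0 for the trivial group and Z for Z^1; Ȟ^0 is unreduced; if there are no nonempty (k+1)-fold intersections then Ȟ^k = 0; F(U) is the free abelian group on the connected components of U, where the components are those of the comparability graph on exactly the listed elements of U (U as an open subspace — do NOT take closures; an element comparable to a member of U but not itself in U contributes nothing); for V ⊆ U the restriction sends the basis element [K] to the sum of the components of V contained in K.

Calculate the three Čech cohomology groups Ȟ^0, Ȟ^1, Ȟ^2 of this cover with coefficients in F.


Ȟ^0(U;F) ≅ Z; Ȟ^1(U;F) ≅ Z^2; Ȟ^2(U;F) ≅ 0

cover nerve:
  V1={{b},{d},{f},{a,b},{a,f},{b,c},{b,e},{b,f},{c,d},{c,f},{d,e},{d,f},{e,f},{a,b,e},{a,c,f},{b,e,f},{c,d,f},{d,e,f}} V2={{c},{e},{a,c},{a,e},{b,c},{b,e},{c,d},{c,f},{d,e},{e,f},{a,b,e},{a,c,f},{b,e,f},{c,d,f},{d,e,f}} V3={{a},{a,b},{a,c},{a,e},{a,f},{a,b,e},{a,c,f}}
  V12={{b,c},{b,e},{c,d},{c,f},{d,e},{e,f},{a,b,e},{a,c,f},{b,e,f},{c,d,f},{d,e,f}} V13={{a,b},{a,f},{a,b,e},{a,c,f}} V23={{a,c},{a,e},{a,b,e},{a,c,f}}
  V123={{a,b,e},{a,c,f}}
components per intersection:
  V1: {{b},{d},{f},{a,b},{a,f},{b,c},{b,e},{b,f},{c,d},{c,f},{d,e},{d,f},{e,f},{a,b,e},{a,c,f},{b,e,f},{c,d,f},{d,e,f}}
  V2: {{c},{a,c},{b,c},{c,d},{c,f},{a,c,f},{c,d,f}} {{e},{a,e},{b,e},{d,e},{e,f},{a,b,e},{b,e,f},{d,e,f}}
  V3: {{a},{a,b},{a,c},{a,e},{a,f},{a,b,e},{a,c,f}}
  V12: {{b,c}} {{b,e},{d,e},{e,f},{a,b,e},{b,e,f},{d,e,f}} {{c,d},{c,f},{a,c,f},{c,d,f}}
  V13: {{a,b},{a,b,e}} {{a,f},{a,c,f}}
  V23: {{a,c},{a,c,f}} {{a,e},{a,b,e}}
  V123: {{a,b,e}} {{a,c,f}}
C dims 4,7,2; δ0: rk 3, SNF 1^3; δ1: rk 2, SNF 1^2
Ȟ^0: (4−3)−0=1 ⇒ Z
Ȟ^1: (7−2)−3=2 ⇒ Z^2
Ȟ^2: (2−0)−2=0 ⇒ 0


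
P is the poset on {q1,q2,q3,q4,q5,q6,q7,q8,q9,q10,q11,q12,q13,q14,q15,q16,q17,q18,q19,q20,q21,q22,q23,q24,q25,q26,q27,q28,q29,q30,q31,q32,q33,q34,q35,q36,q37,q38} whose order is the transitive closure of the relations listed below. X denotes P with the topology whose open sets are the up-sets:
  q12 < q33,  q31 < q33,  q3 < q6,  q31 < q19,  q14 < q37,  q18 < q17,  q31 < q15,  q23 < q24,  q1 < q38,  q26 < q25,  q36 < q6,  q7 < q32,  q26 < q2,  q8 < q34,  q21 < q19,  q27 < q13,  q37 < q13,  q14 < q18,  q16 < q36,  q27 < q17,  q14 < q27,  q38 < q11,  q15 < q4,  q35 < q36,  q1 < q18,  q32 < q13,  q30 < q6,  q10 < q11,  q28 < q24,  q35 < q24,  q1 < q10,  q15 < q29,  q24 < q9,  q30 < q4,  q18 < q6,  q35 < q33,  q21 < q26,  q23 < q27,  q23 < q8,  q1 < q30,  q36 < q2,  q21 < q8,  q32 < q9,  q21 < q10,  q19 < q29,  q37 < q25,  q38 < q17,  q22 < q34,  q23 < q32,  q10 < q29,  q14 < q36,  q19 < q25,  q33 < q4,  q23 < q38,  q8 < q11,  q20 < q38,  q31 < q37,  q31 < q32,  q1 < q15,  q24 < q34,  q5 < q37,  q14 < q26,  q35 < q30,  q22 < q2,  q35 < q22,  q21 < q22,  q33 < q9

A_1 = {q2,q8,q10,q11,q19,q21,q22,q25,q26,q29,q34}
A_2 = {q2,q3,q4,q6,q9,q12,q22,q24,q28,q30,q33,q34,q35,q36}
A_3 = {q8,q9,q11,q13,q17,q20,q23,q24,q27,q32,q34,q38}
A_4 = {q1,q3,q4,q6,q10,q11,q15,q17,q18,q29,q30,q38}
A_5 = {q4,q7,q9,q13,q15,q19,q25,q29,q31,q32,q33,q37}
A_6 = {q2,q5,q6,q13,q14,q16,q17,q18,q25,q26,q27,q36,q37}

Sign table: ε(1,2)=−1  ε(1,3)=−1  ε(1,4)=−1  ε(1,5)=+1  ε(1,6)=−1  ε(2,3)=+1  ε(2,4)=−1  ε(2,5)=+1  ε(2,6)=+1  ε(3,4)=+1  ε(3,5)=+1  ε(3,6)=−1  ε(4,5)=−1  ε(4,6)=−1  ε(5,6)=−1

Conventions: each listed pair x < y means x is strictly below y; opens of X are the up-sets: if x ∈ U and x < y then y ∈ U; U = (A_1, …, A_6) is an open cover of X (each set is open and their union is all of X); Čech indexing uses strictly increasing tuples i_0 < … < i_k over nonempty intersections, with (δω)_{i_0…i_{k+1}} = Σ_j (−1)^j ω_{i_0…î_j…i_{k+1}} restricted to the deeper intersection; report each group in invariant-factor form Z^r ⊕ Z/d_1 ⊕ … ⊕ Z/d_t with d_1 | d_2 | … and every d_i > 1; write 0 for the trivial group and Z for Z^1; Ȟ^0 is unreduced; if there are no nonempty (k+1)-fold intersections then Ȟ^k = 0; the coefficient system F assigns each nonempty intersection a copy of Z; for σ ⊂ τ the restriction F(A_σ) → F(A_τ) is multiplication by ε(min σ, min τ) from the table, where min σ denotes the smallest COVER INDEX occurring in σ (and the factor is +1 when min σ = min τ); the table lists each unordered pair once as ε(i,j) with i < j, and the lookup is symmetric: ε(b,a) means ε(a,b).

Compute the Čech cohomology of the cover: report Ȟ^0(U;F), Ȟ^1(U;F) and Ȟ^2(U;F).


Ȟ^0(U;F) ≅ 0, Ȟ^1(U;F) ≅ Z/2, Ȟ^2(U;F) ≅ Z

nerve of the cover:
  A12={q2,q22,q34} A13={q8,q11,q34} A14={q10,q11,q29} A15={q19,q25,q29} A16={q2,q25,q26} A23={q9,q24,q34} A24={q3,q4,q6,q30} A25={q4,q9,q33} A26={q2,q6,q36} A34={q11,q17,q38} A35={q9,q13,q32} A36={q13,q17,q27} A45={q4,q15,q29} A46={q6,q17,q18} A56={q13,q25,q37}
  A123={q34} A126={q2} A134={q11} A145={q29} A156={q25} A235={q9} A245={q4} A246={q6} A346={q17} A356={q13}
C dims 6,15,10; δ0: rk 6, SNF 1^5·2; δ1: rk 9, SNF 1^9
Ȟ^0 = (6 − 6) − 0 = 0, so Ȟ^0 ≅ 0
Ȟ^1 = (15 − 9) − 6 = 0 plus torsion [2], so Ȟ^1 ≅ Z/2
Ȟ^2 = (10 − 0) − 9 = 1, so Ȟ^2 ≅ Z


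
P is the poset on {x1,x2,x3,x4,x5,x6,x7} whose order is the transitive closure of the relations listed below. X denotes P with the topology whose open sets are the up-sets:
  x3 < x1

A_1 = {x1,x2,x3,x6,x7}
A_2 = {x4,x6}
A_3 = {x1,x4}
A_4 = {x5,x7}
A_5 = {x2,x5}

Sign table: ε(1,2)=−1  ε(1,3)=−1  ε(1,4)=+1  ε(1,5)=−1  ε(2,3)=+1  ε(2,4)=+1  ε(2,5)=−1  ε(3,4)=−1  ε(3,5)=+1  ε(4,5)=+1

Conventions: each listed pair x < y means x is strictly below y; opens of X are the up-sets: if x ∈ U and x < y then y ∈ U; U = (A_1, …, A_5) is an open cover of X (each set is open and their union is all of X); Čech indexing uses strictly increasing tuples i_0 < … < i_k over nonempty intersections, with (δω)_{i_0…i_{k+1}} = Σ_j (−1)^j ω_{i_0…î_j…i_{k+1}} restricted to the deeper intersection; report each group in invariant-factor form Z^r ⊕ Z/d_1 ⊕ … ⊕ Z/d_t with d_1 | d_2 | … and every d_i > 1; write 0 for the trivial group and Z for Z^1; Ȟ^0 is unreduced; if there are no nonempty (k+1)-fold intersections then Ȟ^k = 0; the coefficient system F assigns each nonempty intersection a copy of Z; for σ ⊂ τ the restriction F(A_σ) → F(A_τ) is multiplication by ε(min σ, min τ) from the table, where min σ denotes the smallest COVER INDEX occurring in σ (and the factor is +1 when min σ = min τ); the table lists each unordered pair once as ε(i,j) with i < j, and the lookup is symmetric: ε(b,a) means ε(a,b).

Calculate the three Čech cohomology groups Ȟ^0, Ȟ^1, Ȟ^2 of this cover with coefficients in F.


nerve simplices:
  A12={x6} A13={x1} A14={x7} A15={x2} A23={x4} A45={x5}
C dims 5,6; δ0: rk 5, SNF 1^4·2
degree 0: 5−5−0 = 0 → Ȟ^0 ≅ 0
degree 1: 6−0−5 = 1 plus torsion [2] → Ȟ^1 ≅ Z ⊕ Z/2
degree 2: 0−0−0 = 0 → Ȟ^2 ≅ 0

Ȟ^0 = 0,  Ȟ^1 = Z ⊕ Z/2,  Ȟ^2 = 0


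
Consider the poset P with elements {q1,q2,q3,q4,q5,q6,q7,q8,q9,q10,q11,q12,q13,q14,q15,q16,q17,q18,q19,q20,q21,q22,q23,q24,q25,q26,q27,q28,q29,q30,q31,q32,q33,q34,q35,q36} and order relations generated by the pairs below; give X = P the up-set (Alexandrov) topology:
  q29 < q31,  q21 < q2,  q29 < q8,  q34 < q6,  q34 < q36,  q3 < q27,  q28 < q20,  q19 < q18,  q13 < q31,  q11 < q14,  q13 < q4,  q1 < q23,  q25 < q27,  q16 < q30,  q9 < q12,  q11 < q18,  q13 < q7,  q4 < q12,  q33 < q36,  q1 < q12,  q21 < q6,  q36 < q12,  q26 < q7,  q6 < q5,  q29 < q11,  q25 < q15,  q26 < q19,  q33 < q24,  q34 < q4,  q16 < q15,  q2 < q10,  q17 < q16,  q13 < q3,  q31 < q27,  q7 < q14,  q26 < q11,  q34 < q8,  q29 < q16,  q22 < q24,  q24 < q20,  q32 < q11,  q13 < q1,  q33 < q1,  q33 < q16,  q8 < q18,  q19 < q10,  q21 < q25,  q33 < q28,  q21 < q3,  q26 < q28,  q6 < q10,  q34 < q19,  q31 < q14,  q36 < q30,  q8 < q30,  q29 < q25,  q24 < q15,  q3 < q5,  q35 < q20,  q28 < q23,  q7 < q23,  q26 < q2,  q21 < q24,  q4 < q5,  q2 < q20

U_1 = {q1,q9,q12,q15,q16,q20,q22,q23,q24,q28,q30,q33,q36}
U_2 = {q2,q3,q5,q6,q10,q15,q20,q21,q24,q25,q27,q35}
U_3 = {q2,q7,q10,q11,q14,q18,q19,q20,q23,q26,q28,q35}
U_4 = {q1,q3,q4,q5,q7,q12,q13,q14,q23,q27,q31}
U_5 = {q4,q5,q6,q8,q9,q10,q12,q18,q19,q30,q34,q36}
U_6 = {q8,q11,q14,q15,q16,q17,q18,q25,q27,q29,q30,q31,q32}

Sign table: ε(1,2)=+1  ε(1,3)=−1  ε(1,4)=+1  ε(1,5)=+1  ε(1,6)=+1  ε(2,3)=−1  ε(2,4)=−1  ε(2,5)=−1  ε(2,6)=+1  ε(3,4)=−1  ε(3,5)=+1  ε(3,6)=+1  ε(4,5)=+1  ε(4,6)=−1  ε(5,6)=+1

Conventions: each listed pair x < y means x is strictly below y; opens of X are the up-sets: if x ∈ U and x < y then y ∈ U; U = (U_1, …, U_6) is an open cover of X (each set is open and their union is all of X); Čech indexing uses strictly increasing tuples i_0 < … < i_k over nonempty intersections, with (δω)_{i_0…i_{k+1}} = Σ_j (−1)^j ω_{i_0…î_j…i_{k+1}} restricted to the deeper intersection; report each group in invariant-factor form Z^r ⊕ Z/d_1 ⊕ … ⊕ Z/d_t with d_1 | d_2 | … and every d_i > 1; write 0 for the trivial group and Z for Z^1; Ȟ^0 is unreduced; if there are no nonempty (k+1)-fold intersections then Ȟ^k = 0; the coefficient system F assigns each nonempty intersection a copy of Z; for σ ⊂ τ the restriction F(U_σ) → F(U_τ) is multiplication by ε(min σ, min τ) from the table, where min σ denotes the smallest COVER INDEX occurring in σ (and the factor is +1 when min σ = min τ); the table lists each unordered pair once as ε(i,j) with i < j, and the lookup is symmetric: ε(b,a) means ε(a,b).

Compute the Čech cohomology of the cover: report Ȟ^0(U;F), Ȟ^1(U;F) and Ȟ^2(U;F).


nonempty intersections:
  U12={q15,q20,q24} U13={q20,q23,q28} U14={q1,q12,q23} U15={q9,q12,q30,q36} U16={q15,q16,q30} U23={q2,q10,q20,q35} U24={q3,q5,q27} U25={q5,q6,q10} U26={q15,q25,q27} U34={q7,q14,q23} U35={q10,q18,q19} U36={q11,q14,q18} U45={q4,q5,q12} U46={q14,q27,q31} U56={q8,q18,q30}
  U123={q20} U126={q15} U134={q23} U145={q12} U156={q30} U235={q10} U245={q5} U246={q27} U346={q14} U356={q18}
C dims 6,15,10; δ0: rk 6, SNF 1^5·2; δ1: rk 9, SNF 1^9
Ȟ^0: (6−6)−0=0 ⇒ 0
Ȟ^1: (15−9)−6=0 plus torsion [2] ⇒ Z/2
Ȟ^2: (10−0)−9=1 ⇒ Z

Ȟ^0 ≅ 0,  Ȟ^1 ≅ Z/2,  Ȟ^2 ≅ Z


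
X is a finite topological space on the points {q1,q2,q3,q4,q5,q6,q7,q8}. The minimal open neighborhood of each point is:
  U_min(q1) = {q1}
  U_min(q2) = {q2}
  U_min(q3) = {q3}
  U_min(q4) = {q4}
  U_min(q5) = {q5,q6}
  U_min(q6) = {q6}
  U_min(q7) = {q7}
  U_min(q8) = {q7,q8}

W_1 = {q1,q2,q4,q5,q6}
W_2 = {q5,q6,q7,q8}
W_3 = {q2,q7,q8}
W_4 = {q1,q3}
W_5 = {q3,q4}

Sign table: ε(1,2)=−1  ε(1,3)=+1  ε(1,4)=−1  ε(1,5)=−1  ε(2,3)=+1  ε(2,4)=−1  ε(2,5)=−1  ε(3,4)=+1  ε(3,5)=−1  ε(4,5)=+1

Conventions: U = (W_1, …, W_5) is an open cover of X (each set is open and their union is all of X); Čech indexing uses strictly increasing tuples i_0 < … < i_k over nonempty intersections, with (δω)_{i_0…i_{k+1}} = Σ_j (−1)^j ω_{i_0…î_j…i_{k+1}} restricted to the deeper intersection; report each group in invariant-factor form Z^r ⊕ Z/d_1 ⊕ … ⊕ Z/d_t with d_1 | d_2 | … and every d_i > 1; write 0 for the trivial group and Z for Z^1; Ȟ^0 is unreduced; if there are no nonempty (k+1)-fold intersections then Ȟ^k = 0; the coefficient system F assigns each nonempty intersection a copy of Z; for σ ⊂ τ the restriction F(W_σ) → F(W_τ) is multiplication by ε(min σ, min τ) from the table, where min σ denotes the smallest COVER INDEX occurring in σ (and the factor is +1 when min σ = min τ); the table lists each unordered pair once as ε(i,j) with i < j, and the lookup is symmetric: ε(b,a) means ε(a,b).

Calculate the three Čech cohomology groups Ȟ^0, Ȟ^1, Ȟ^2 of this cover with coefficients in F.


cover nerve:
  W12={q5,q6} W13={q2} W14={q1} W15={q4} W23={q7,q8} W45={q3}
C dims 5,6; δ0: rk 5, SNF 1^4·2
Ȟ^0: (5−5)−0=0 ⇒ 0
Ȟ^1: (6−0)−5=1 plus torsion [2] ⇒ Z ⊕ Z/2
Ȟ^2: (0−0)−0=0 ⇒ 0

Ȟ^0(U;F) ≅ 0, Ȟ^1(U;F) ≅ Z ⊕ Z/2 and Ȟ^2(U;F) ≅ 0


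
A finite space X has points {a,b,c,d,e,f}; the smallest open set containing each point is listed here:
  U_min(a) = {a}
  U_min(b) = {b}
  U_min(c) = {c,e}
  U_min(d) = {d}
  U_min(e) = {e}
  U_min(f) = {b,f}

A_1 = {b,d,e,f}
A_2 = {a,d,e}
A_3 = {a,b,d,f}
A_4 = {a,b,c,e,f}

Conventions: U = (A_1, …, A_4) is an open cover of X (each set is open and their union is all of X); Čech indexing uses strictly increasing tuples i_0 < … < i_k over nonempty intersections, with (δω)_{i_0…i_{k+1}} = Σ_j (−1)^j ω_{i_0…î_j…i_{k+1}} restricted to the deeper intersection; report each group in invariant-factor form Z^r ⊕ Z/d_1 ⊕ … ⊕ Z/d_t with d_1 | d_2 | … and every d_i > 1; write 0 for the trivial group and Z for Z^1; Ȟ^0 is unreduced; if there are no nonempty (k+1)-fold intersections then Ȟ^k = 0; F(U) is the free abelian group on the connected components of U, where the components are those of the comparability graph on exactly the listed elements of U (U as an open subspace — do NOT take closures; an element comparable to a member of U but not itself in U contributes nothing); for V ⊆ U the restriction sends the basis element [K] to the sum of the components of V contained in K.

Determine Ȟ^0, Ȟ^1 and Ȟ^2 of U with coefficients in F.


nonempty intersections:
  A12={d,e} A13={b,d,f} A14={b,e,f} A23={a,d} A24={a,e} A34={a,b,f}
  A123={d} A124={e} A134={b,f} A234={a}
components per intersection:
  A1: {b,f} {d} {e}
  A2: {a} {d} {e}
  A3: {a} {b,f} {d}
  A4: {a} {b,f} {c,e}
  A12: {d} {e}
  A13: {b,f} {d}
  A14: {b,f} {e}
  A23: {a} {d}
  A24: {a} {e}
  A34: {a} {b,f}
  A123: {d}
  A124: {e}
  A134: {b,f}
  A234: {a}
C dims 12,12,4; δ0: rk 8, SNF 1^8; δ1: rk 4, SNF 1^4
Ȟ^0: (12−8)−0=4 ⇒ Z^4
Ȟ^1: (12−4)−8=0 ⇒ 0
Ȟ^2: (4−0)−4=0 ⇒ 0

Ȟ^0 = Z^4; Ȟ^1 = 0; Ȟ^2 = 0


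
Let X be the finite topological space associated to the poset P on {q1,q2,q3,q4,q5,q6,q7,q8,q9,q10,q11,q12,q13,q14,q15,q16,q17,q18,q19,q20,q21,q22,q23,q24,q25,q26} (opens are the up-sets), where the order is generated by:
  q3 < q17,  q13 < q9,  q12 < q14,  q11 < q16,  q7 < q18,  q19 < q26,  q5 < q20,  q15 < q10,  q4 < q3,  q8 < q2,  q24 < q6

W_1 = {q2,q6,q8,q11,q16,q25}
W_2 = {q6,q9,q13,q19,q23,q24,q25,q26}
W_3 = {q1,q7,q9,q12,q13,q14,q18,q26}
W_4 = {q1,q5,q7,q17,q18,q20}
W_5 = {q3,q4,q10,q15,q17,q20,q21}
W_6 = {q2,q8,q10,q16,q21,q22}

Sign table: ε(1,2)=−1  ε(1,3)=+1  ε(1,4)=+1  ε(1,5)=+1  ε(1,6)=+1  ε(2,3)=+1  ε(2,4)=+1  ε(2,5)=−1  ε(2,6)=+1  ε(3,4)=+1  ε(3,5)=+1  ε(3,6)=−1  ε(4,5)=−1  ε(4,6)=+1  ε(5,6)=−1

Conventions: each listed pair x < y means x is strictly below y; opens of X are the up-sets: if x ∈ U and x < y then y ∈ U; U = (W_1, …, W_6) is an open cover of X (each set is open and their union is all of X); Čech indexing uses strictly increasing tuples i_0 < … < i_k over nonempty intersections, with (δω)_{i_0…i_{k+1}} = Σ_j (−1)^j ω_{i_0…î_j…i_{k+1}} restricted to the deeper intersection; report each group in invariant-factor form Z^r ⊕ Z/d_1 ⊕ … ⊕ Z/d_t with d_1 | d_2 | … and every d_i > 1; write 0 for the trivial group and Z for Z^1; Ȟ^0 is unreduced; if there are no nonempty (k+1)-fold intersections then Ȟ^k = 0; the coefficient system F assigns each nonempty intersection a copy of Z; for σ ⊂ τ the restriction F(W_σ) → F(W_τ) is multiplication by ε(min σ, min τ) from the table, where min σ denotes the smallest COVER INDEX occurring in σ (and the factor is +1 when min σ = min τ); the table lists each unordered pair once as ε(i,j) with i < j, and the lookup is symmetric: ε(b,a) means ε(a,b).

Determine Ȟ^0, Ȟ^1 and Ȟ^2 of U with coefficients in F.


nonempty intersections:
  W12={q6,q25} W16={q2,q8,q16} W23={q9,q13,q26} W34={q1,q7,q18} W45={q17,q20} W56={q10,q21}
C dims 6,6; δ0: rk 6, SNF 1^5·2
Ȟ^0: (6−6)−0=0 ⇒ 0
Ȟ^1: (6−0)−6=0 plus torsion [2] ⇒ Z/2
Ȟ^2: (0−0)−0=0 ⇒ 0

Ȟ^0 ≅ 0; Ȟ^1 ≅ Z/2; Ȟ^2 ≅ 0


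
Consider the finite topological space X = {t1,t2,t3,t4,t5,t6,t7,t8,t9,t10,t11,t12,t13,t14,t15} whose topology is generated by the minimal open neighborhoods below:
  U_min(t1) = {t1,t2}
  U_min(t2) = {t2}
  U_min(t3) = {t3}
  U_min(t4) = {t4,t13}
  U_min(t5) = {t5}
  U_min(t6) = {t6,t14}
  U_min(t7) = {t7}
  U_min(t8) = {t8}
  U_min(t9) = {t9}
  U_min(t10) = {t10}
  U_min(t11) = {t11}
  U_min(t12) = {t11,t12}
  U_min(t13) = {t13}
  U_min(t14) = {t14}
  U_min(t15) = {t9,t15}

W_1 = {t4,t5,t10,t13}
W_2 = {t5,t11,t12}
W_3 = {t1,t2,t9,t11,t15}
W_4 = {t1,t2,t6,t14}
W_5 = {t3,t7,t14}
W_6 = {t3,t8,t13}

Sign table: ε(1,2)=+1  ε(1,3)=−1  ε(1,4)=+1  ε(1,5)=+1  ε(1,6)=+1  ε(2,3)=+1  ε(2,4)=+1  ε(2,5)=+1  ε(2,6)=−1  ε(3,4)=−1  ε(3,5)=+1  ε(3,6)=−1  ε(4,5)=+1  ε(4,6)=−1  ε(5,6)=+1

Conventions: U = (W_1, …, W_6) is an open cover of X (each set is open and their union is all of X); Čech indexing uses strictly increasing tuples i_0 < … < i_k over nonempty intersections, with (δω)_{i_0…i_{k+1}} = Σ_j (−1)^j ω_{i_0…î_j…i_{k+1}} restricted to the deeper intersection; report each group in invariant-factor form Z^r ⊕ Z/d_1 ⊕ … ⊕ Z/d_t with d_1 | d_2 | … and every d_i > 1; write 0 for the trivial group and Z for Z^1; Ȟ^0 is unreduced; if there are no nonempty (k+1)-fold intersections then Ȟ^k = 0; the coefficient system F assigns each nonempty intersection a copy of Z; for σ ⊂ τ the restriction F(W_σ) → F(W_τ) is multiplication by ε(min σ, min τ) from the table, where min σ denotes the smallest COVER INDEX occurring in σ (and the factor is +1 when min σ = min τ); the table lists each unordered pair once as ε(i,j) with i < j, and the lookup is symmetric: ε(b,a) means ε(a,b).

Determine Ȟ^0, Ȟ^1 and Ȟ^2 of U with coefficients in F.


nerve of the cover:
  W12={t5} W16={t13} W23={t11} W34={t1,t2} W45={t14} W56={t3}
C dims 6,6; δ0: rk 6, SNF 1^5·2
Ȟ^0 = (6 − 6) − 0 = 0, so Ȟ^0 ≅ 0
Ȟ^1 = (6 − 0) − 6 = 0 plus torsion [2], so Ȟ^1 ≅ Z/2
Ȟ^2 = (0 − 0) − 0 = 0, so Ȟ^2 ≅ 0

Ȟ^0 ≅ 0, Ȟ^1 ≅ Z/2 and Ȟ^2 ≅ 0


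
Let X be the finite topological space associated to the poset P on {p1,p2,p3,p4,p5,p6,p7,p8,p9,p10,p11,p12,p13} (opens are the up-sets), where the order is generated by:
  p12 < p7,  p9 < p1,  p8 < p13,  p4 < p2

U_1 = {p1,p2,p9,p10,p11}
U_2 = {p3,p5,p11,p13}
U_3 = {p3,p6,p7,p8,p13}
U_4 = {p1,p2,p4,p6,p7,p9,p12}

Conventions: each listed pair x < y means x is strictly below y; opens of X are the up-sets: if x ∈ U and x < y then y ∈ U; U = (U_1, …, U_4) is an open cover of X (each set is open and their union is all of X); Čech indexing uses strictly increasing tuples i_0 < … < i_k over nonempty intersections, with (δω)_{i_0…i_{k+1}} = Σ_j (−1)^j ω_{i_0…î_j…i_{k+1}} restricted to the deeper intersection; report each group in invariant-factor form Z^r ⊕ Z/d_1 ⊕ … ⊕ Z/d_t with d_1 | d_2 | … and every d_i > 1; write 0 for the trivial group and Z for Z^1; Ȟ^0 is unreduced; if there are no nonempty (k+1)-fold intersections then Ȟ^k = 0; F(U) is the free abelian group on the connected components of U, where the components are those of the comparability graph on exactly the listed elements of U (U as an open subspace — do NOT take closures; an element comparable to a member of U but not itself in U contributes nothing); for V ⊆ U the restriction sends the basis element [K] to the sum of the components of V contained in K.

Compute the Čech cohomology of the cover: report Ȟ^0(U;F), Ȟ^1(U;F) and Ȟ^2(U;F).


Ȟ^0(U;F) ≅ Z^9, Ȟ^1(U;F) ≅ 0, Ȟ^2(U;F) ≅ 0

nerve simplices:
  U12={p11} U14={p1,p2,p9} U23={p3,p13} U34={p6,p7}
components per intersection:
  U1: {p1,p9} {p2} {p10} {p11}
  U2: {p3} {p5} {p11} {p13}
  U3: {p3} {p6} {p7} {p8,p13}
  U4: {p1,p9} {p2,p4} {p6} {p7,p12}
  U12: {p11}
  U14: {p1,p9} {p2}
  U23: {p3} {p13}
  U34: {p6} {p7}
C dims 16,7; δ0: rk 7, SNF 1^7
degree 0: 16−7−0 = 9 → Ȟ^0 ≅ Z^9
degree 1: 7−0−7 = 0 → Ȟ^1 ≅ 0
degree 2: 0−0−0 = 0 → Ȟ^2 ≅ 0


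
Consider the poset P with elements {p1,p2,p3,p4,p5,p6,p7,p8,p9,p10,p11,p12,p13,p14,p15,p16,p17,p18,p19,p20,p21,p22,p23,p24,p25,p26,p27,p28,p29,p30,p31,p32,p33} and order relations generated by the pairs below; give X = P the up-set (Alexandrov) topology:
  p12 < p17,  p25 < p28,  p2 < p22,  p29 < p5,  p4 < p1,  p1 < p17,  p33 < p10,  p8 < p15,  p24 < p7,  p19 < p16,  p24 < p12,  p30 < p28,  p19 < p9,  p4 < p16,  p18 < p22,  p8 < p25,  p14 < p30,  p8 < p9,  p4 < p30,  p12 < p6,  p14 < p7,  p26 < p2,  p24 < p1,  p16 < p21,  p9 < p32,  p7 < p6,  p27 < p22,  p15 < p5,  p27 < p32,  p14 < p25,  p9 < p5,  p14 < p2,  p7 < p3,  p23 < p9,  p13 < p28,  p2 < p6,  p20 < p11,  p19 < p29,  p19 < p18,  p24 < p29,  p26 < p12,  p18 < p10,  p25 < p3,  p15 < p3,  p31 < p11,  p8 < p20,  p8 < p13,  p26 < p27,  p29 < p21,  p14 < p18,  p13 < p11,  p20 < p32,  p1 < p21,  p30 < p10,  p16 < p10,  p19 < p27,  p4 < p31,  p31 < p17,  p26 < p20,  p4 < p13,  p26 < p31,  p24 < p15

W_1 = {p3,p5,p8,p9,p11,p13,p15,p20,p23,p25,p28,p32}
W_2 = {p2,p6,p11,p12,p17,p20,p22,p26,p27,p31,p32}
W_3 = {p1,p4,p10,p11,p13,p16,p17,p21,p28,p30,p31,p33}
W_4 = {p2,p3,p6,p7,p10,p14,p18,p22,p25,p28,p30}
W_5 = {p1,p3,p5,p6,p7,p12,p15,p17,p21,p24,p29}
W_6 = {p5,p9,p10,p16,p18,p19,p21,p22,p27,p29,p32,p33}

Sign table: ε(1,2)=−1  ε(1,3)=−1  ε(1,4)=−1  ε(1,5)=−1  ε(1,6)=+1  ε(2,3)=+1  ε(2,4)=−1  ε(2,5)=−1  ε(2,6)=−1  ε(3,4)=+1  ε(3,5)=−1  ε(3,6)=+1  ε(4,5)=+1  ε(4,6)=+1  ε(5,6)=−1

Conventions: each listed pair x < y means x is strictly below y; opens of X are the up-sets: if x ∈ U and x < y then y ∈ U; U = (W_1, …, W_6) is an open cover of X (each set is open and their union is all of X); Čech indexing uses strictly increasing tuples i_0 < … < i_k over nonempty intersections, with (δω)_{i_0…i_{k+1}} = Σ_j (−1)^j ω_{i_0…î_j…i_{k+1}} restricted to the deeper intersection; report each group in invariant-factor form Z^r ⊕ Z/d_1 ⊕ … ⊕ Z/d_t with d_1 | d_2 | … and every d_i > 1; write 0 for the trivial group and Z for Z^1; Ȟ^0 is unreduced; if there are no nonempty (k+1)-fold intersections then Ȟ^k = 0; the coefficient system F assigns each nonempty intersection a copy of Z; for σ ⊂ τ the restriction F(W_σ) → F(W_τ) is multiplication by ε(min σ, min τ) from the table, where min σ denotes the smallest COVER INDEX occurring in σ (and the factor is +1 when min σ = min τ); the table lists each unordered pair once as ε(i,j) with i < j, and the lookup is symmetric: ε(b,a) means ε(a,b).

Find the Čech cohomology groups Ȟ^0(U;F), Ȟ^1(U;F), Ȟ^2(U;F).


nonempty overlaps:
  W12={p11,p20,p32} W13={p11,p13,p28} W14={p3,p25,p28} W15={p3,p5,p15} W16={p5,p9,p32} W23={p11,p17,p31} W24={p2,p6,p22} W25={p6,p12,p17} W26={p22,p27,p32} W34={p10,p28,p30} W35={p1,p17,p21} W36={p10,p16,p21,p33} W45={p3,p6,p7} W46={p10,p18,p22} W56={p5,p21,p29}
  W123={p11} W126={p32} W134={p28} W145={p3} W156={p5} W235={p17} W245={p6} W246={p22} W346={p10} W356={p21}
C dims 6,15,10; δ0: rk 6, SNF 1^5·2; δ1: rk 9, SNF 1^9
degree 0: 6−6−0 = 0 → Ȟ^0 ≅ 0
degree 1: 15−9−6 = 0 plus torsion [2] → Ȟ^1 ≅ Z/2
degree 2: 10−0−9 = 1 → Ȟ^2 ≅ Z

Ȟ^0 ≅ 0, Ȟ^1 ≅ Z/2 and Ȟ^2 ≅ Z


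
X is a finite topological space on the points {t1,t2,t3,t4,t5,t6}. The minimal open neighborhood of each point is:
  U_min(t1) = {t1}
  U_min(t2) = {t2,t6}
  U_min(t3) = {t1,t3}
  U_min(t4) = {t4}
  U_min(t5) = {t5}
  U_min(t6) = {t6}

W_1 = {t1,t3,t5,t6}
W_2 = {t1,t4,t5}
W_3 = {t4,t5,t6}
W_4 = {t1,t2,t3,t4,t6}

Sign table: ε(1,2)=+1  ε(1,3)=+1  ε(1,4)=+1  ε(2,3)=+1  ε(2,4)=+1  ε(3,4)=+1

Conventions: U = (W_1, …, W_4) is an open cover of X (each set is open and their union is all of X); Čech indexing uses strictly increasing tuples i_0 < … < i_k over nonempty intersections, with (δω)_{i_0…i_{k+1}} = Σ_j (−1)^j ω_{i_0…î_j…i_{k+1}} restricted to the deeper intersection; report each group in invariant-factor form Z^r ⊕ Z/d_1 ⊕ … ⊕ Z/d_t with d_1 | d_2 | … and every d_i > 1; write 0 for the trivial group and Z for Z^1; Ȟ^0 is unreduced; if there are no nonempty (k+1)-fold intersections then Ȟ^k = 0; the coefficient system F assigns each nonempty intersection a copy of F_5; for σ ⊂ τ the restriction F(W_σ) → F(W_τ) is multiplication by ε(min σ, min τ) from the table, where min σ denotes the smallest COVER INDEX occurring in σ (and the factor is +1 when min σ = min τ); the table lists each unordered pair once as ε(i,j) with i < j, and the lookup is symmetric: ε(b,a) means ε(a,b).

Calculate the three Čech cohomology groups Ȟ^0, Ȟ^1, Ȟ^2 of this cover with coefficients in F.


nerve simplices:
  W12={t1,t5} W13={t5,t6} W14={t1,t3,t6} W23={t4,t5} W24={t1,t4} W34={t4,t6}
  W123={t5} W124={t1} W134={t6} W234={t4}
C dims 4,6,4; δ0: rk_F5 3; δ1: rk_F5 3
degree 0: 4−3−0 = 1 → Ȟ^0 ≅ Z/5
degree 1: 6−3−3 = 0 → Ȟ^1 ≅ 0
degree 2: 4−0−3 = 1 → Ȟ^2 ≅ Z/5

Ȟ^0(U;F) ≅ Z/5, Ȟ^1(U;F) ≅ 0, Ȟ^2(U;F) ≅ Z/5
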